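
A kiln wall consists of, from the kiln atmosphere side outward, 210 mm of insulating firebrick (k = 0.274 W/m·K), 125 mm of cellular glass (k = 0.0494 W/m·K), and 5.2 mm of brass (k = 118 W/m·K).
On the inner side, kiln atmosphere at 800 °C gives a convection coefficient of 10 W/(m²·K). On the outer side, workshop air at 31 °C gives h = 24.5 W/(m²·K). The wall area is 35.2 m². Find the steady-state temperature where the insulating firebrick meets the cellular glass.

T ≈ 606 °C

Thermal resistances in series:
R_inner film = 1/(h_i·A) = 1/(10×35.2) = 0.002841 K/W
R_insulating firebrick = L/(kA) = 0.21/(0.274×35.2) = 0.02177 K/W
R_cellular glass = L/(kA) = 0.125/(0.0494×35.2) = 0.07189 K/W
R_brass = L/(kA) = 0.0052/(118×35.2) = 1.252×10^-6 K/W
R_outer film = 1/(h_o·A) = 1/(24.5×35.2) = 0.00116 K/W
R_total = 0.09766 K/W;  Q = ΔT/R_total = 769/0.09766 = 7874 W
T_interface = T_inner − Q·ΣR(inner→interface) = 800 − 7870×0.02461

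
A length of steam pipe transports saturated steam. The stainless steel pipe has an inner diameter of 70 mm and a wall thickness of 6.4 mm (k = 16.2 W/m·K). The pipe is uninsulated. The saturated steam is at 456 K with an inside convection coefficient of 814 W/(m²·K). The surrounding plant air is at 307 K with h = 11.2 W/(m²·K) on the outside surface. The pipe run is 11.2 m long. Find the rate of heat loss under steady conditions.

Q ≈ 4760 W

Cylindrical conduction, so R = ln(r₂/r₁)/(2πkL) per layer, in series:
R_inner film = 1/(h_i·2πr₁L) = 1/(814×2π×0.035×11.2) = 4.988×10^-4 K/W
R_stainless steel pipe wall = ln(41.4/35)/(2π×16.2×11.2) = 1.473×10^-4 K/W
R_outer film = 1/(h_o·2πr_oL) = 1/(11.2×2π×0.0414×11.2) = 0.03065 K/W
R_total = 0.03129 K/W
Q = ΔT/R_total = 149/0.03129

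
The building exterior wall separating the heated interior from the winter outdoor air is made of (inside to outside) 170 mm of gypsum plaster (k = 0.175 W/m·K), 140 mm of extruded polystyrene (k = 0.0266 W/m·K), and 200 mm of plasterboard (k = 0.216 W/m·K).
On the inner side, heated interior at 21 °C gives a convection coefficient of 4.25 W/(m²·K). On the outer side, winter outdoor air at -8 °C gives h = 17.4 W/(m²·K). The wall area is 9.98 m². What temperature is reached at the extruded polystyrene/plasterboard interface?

T ≈ -4.17 °C

Using the resistance-network approach (series):
R_inner film = 1/(h_i·A) = 1/(4.25×9.98) = 0.02358 K/W
R_gypsum plaster = L/(kA) = 0.17/(0.175×9.98) = 0.09734 K/W
R_extruded polystyrene = L/(kA) = 0.14/(0.0266×9.98) = 0.5274 K/W
R_plasterboard = L/(kA) = 0.2/(0.216×9.98) = 0.09278 K/W
R_outer film = 1/(h_o·A) = 1/(17.4×9.98) = 0.005759 K/W
R_total = 0.7468 K/W;  Q = ΔT/R_total = 29/0.7468 = 38.83 W
T_interface = T_inner − Q·ΣR(inner→interface) = 21 − 38.8×0.6483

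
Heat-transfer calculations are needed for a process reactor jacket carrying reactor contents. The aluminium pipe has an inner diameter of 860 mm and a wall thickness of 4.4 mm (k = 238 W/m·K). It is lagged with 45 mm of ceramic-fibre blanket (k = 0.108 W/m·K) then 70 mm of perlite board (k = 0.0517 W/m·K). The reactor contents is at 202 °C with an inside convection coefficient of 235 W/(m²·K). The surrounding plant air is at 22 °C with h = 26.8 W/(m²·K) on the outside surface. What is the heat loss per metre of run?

Per-layer cylindrical resistances, series-summed:
R_inner film = 1/(h_i·2πr₁L) = 1/(235×2π×0.43×1) = 0.001575 K/W
R_aluminium pipe wall = ln(434.4/430)/(2π×238×1) = 6.808×10^-6 K/W
R_ceramic-fibre blanket = ln(479.4/434.4)/(2π×0.108×1) = 0.1453 K/W
R_perlite board = ln(549.4/479.4)/(2π×0.0517×1) = 0.4196 K/W
R_outer film = 1/(h_o·2πr_oL) = 1/(26.8×2π×0.5494×1) = 0.01081 K/W
R_total = 0.5772 K/W
Q = ΔT/R_total = 180/0.5772

q′ ≈ 312 W/m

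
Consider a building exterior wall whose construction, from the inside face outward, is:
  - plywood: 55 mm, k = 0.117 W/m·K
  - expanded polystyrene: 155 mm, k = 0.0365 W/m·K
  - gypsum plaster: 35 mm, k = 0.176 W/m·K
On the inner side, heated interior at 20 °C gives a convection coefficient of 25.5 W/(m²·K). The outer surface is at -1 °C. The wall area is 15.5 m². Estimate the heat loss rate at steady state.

Q ≈ 65.7 W

Thermal resistances in series:
R_inner film = 1/(h_i·A) = 1/(25.5×15.5) = 0.00253 K/W
R_plywood = L/(kA) = 0.055/(0.117×15.5) = 0.03033 K/W
R_expanded polystyrene = L/(kA) = 0.155/(0.0365×15.5) = 0.274 K/W
R_gypsum plaster = L/(kA) = 0.035/(0.176×15.5) = 0.01283 K/W
R_total = 0.3197 K/W
Q = ΔT / R_total = 21 / 0.3197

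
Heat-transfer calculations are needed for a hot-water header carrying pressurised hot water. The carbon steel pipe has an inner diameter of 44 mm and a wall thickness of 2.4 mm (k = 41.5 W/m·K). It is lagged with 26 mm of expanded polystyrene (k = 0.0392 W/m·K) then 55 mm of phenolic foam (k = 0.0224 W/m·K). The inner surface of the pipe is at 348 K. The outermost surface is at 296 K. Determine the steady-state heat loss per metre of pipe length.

For a radial system each layer contributes R = ln(r_out/r_in)/(2πkL); films add R = 1/(hA).
R_carbon steel pipe wall = ln(24.4/22)/(2π×41.5×1) = 3.971×10^-4 K/W
R_expanded polystyrene = ln(50.4/24.4)/(2π×0.0392×1) = 2.945 K/W
R_phenolic foam = ln(105.4/50.4)/(2π×0.0224×1) = 5.242 K/W
R_total = 8.188 K/W
Q = ΔT/R_total = 52/8.188

q′ ≈ 6.35 W/m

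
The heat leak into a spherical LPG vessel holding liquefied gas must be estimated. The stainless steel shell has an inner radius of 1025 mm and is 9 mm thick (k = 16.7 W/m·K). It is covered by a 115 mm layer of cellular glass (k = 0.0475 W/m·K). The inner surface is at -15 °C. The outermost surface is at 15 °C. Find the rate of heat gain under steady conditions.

Q ≈ 185 W

Spherical conduction: R = (1/r_in − 1/r_out)/(4πk) per layer; series-sum.
R_stainless steel shell = (1/1.025 − 1/1.034)/(4π×16.7) = 4.046×10^-5 K/W
R_cellular glass = (1/1.034 − 1/1.149)/(4π×0.0475) = 0.1622 K/W
R_total = 0.1622 K/W
Q = ΔT/R_total = 30/0.1622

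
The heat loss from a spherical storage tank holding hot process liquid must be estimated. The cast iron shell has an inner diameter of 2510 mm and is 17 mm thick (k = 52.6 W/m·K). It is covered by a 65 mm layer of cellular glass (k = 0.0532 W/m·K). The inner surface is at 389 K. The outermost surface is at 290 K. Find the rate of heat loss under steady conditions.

Each spherical layer contributes R = (1/r_i − 1/r_o)/(4πk):
R_cast iron shell = (1/1.255 − 1/1.272)/(4π×52.6) = 1.611×10^-5 K/W
R_cellular glass = (1/1.272 − 1/1.337)/(4π×0.0532) = 0.05717 K/W
R_total = 0.05719 K/W
Q = ΔT/R_total = 99/0.05719

Q ≈ 1730 W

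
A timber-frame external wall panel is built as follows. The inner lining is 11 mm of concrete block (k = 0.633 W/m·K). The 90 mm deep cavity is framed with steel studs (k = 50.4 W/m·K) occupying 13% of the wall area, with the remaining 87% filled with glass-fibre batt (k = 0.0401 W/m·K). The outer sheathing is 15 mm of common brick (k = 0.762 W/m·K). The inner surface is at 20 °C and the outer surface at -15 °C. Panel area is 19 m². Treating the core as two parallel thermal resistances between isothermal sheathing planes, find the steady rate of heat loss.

Q ≈ 13100 W

Sheathing layers in series; stud and cavity paths in parallel between them.
R_inner = 0.011/(0.633×19) = 9.146×10^-4 K/W
R_stud  = 0.09/(50.4×0.13×19) = 7.23×10^-4 K/W
R_cav   = 0.09/(0.0401×0.87×19) = 0.1358 K/W
1/R_core = 1/R_stud + 1/R_cav → R_core = 7.191×10^-4 K/W
R_outer = 0.015/(0.762×19) = 0.001036 K/W
R_total = 0.00267 K/W
Q = ΔT/R_total = 35/0.00267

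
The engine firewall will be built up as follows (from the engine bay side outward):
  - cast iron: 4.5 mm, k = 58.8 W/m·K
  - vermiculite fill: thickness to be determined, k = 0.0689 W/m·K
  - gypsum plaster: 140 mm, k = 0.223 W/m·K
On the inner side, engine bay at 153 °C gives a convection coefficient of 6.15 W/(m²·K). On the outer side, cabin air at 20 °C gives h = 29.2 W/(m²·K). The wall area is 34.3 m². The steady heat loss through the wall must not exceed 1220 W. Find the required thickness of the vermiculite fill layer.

L ≈ 201 mm

Treating each layer as a thermal resistance in series:
R_inner film = 1/(h_i·A) = 1/(6.15×34.3) = 0.004741 K/W
R_cast iron = L/(kA) = 0.0045/(58.8×34.3) = 2.231×10^-6 K/W
R_gypsum plaster = L/(kA) = 0.14/(0.223×34.3) = 0.0183 K/W
R_outer film = 1/(h_o·A) = 1/(29.2×34.3) = 9.984×10^-4 K/W
Sum of the known resistances R_other = 0.02404 K/W
Required total resistance R_tot = ΔT/Q_allow = 133/1220 = 0.109 K/W
R_vermiculite fill = R_tot − R_other = 0.08497 K/W
L = R·k·A = 0.08497×0.0689×34.3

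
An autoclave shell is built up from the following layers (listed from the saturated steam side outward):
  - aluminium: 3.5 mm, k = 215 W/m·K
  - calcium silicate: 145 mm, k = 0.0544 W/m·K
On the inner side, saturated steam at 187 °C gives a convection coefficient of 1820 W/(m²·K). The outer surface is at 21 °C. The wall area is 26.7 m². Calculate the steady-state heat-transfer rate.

Q ≈ 1660 W

Series thermal resistances:
R_inner film = 1/(h_i·A) = 1/(1820×26.7) = 2.058×10^-5 K/W
R_aluminium = L/(kA) = 0.0035/(215×26.7) = 6.097×10^-7 K/W
R_calcium silicate = L/(kA) = 0.145/(0.0544×26.7) = 0.09983 K/W
R_total = 0.09985 K/W
Q = ΔT / R_total = 166 / 0.09985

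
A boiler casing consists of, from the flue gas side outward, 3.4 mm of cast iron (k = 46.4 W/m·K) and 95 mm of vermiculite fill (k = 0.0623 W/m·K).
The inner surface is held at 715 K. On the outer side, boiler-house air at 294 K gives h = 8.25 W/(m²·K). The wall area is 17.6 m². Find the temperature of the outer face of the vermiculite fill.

T ≈ 325 K

Model the wall as resistances in series:
R_cast iron = L/(kA) = 0.0034/(46.4×17.6) = 4.163×10^-6 K/W
R_vermiculite fill = L/(kA) = 0.095/(0.0623×17.6) = 0.08664 K/W
R_outer film = 1/(h_o·A) = 1/(8.25×17.6) = 0.006887 K/W
R_total = 0.09353 K/W;  Q = ΔT/R_total = 421/0.09353 = 4501 W
T_interface = T_inner − Q·ΣR(inner→interface) = 715 − 4500×0.08665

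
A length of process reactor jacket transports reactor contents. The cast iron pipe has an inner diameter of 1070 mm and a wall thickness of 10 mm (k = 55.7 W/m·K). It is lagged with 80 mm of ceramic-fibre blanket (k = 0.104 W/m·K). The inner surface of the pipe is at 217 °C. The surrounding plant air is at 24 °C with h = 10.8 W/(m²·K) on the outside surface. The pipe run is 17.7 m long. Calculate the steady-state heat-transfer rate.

Q ≈ 14600 W

Per-layer cylindrical resistances, series-summed:
R_cast iron pipe wall = ln(545/535)/(2π×55.7×17.7) = 2.99×10^-6 K/W
R_ceramic-fibre blanket = ln(625/545)/(2π×0.104×17.7) = 0.01184 K/W
R_outer film = 1/(h_o·2πr_oL) = 1/(10.8×2π×0.625×17.7) = 0.001332 K/W
R_total = 0.01318 K/W
Q = ΔT/R_total = 193/0.01318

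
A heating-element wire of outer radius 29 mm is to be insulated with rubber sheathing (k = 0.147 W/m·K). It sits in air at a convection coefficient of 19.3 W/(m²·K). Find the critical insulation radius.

For a cylinder r_cr = k/h = 0.147/19.3
r_cr = 7.62 mm; since the bare radius (29 mm) is above r_cr, any added insulation will reduce heat loss.

r_cr ≈ 7.62 mm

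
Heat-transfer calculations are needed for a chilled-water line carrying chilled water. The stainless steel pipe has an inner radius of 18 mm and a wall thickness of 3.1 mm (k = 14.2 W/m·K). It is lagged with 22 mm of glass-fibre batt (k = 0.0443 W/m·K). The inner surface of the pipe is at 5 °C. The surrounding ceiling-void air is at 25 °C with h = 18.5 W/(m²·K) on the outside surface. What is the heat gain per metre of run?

Per-layer cylindrical resistances, series-summed:
R_stainless steel pipe wall = ln(21.1/18)/(2π×14.2×1) = 0.001781 K/W
R_glass-fibre batt = ln(43.1/21.1)/(2π×0.0443×1) = 2.566 K/W
R_outer film = 1/(h_o·2πr_oL) = 1/(18.5×2π×0.0431×1) = 0.1996 K/W
R_total = 2.767 K/W
Q = ΔT/R_total = 20/2.767

q′ ≈ 7.23 W/m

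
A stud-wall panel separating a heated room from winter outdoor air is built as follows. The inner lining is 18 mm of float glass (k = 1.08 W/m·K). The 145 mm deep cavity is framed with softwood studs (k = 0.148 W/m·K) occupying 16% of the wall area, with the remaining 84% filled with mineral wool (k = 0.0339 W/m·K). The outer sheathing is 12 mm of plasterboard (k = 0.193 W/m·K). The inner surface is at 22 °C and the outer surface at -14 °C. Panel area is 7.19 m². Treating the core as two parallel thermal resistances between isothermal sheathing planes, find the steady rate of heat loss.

Q ≈ 90.5 W

Sheathing layers in series; stud and cavity paths in parallel between them.
R_inner = 0.018/(1.08×7.19) = 0.002318 K/W
R_stud  = 0.145/(0.148×0.16×7.19) = 0.8516 K/W
R_cav   = 0.145/(0.0339×0.84×7.19) = 0.7082 K/W
1/R_core = 1/R_stud + 1/R_cav → R_core = 0.3867 K/W
R_outer = 0.012/(0.193×7.19) = 0.008648 K/W
R_total = 0.3976 K/W
Q = ΔT/R_total = 36/0.3976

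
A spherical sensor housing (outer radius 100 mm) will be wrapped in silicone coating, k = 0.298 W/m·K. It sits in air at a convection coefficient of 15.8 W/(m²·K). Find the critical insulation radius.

r_cr ≈ 37.7 mm

For a sphere r_cr = 2k/h = 2×0.298/15.8
r_cr = 37.7 mm; since the bare radius (100 mm) is above r_cr, any added insulation will reduce heat loss.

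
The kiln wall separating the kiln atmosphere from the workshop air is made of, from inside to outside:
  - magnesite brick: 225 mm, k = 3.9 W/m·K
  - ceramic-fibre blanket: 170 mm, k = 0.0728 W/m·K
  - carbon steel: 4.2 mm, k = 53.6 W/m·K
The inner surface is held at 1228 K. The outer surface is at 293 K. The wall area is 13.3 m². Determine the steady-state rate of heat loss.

Q ≈ 5200 W

Series thermal resistances:
R_magnesite brick = L/(kA) = 0.225/(3.9×13.3) = 0.004338 K/W
R_ceramic-fibre blanket = L/(kA) = 0.17/(0.0728×13.3) = 0.1756 K/W
R_carbon steel = L/(kA) = 0.0042/(53.6×13.3) = 5.892×10^-6 K/W
R_total = 0.1799 K/W
Q = ΔT / R_total = 935 / 0.1799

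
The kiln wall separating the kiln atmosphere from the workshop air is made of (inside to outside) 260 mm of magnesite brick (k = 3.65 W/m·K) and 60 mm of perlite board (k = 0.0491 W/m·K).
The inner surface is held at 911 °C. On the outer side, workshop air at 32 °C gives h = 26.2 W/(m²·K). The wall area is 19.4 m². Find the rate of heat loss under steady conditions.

Q ≈ 12800 W

Thermal resistances in series:
R_magnesite brick = L/(kA) = 0.26/(3.65×19.4) = 0.003672 K/W
R_perlite board = L/(kA) = 0.06/(0.0491×19.4) = 0.06299 K/W
R_outer film = 1/(h_o·A) = 1/(26.2×19.4) = 0.001967 K/W
R_total = 0.06863 K/W
Q = ΔT / R_total = 879 / 0.06863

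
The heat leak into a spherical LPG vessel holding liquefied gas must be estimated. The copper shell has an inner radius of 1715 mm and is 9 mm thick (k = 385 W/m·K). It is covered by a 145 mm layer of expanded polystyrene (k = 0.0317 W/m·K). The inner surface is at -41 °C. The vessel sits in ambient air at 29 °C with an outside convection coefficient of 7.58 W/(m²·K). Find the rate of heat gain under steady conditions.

Spherical conduction: R = (1/r_in − 1/r_out)/(4πk) per layer; series-sum.
R_copper shell = (1/1.715 − 1/1.724)/(4π×385) = 6.292×10^-7 K/W
R_expanded polystyrene = (1/1.724 − 1/1.869)/(4π×0.0317) = 0.113 K/W
R_outer film = 1/(h·4πr_o²) = 1/(7.58×4π×1.869²) = 0.003005 K/W
R_total = 0.116 K/W
Q = ΔT/R_total = 70/0.116

Q ≈ 604 W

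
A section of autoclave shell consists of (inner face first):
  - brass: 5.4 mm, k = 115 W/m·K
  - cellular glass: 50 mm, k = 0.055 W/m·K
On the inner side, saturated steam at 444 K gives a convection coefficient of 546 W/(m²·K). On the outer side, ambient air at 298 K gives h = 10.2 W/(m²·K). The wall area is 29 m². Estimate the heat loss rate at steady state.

Q ≈ 4200 W

Treating each layer as a thermal resistance in series:
R_inner film = 1/(h_i·A) = 1/(546×29) = 6.316×10^-5 K/W
R_brass = L/(kA) = 0.0054/(115×29) = 1.619×10^-6 K/W
R_cellular glass = L/(kA) = 0.05/(0.055×29) = 0.03135 K/W
R_outer film = 1/(h_o·A) = 1/(10.2×29) = 0.003381 K/W
R_total = 0.03479 K/W
Q = ΔT / R_total = 146 / 0.03479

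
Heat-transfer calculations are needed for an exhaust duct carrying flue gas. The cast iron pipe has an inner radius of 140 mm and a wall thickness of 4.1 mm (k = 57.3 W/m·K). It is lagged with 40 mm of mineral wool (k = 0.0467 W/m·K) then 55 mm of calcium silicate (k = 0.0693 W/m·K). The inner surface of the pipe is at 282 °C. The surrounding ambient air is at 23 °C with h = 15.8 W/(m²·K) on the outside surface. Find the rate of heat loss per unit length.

Per-layer cylindrical resistances, series-summed:
R_cast iron pipe wall = ln(144.1/140)/(2π×57.3×1) = 8.017×10^-5 K/W
R_mineral wool = ln(184.1/144.1)/(2π×0.0467×1) = 0.8349 K/W
R_calcium silicate = ln(239.1/184.1)/(2π×0.0693×1) = 0.6003 K/W
R_outer film = 1/(h_o·2πr_oL) = 1/(15.8×2π×0.2391×1) = 0.04213 K/W
R_total = 1.477 K/W
Q = ΔT/R_total = 259/1.477

q′ ≈ 175 W/m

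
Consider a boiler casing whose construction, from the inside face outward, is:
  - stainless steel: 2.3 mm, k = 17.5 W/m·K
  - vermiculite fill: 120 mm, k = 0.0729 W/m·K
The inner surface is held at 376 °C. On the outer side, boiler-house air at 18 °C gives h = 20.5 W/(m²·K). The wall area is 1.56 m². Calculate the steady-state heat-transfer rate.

Q ≈ 329 W

Using the resistance-network approach (series):
R_stainless steel = L/(kA) = 0.0023/(17.5×1.56) = 8.425×10^-5 K/W
R_vermiculite fill = L/(kA) = 0.12/(0.0729×1.56) = 1.055 K/W
R_outer film = 1/(h_o·A) = 1/(20.5×1.56) = 0.03127 K/W
R_total = 1.087 K/W
Q = ΔT / R_total = 358 / 1.087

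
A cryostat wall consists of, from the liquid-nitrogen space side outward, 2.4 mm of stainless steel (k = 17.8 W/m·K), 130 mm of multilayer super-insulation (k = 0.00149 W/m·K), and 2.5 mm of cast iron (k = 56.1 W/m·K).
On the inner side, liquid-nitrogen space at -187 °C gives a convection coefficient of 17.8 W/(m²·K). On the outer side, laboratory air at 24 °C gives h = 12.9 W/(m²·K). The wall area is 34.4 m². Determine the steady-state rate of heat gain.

Treating each layer as a thermal resistance in series:
R_inner film = 1/(h_i·A) = 1/(17.8×34.4) = 0.001633 K/W
R_stainless steel = L/(kA) = 0.0024/(17.8×34.4) = 3.92×10^-6 K/W
R_multilayer super-insulation = L/(kA) = 0.13/(0.00149×34.4) = 2.536 K/W
R_cast iron = L/(kA) = 0.0025/(56.1×34.4) = 1.295×10^-6 K/W
R_outer film = 1/(h_o·A) = 1/(12.9×34.4) = 0.002253 K/W
R_total = 2.54 K/W
Q = ΔT / R_total = 211 / 2.54

Q ≈ 83.1 W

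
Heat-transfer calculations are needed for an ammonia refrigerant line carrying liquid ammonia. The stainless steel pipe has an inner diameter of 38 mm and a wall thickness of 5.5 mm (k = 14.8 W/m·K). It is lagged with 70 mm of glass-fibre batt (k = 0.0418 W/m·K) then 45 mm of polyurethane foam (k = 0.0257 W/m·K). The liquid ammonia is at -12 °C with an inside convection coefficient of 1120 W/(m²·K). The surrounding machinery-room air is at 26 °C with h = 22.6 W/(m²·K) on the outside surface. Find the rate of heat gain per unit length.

Radial resistances (cylindrical: R_cond = ln(r_o/r_i)/(2πkL), R_conv = 1/(h·2πrL)):
R_inner film = 1/(h_i·2πr₁L) = 1/(1120×2π×0.019×1) = 0.007479 K/W
R_stainless steel pipe wall = ln(24.5/19)/(2π×14.8×1) = 0.002734 K/W
R_glass-fibre batt = ln(94.5/24.5)/(2π×0.0418×1) = 5.14 K/W
R_polyurethane foam = ln(139.5/94.5)/(2π×0.0257×1) = 2.412 K/W
R_outer film = 1/(h_o·2πr_oL) = 1/(22.6×2π×0.1395×1) = 0.05048 K/W
R_total = 7.612 K/W
Q = ΔT/R_total = 38/7.612

q′ ≈ 4.99 W/m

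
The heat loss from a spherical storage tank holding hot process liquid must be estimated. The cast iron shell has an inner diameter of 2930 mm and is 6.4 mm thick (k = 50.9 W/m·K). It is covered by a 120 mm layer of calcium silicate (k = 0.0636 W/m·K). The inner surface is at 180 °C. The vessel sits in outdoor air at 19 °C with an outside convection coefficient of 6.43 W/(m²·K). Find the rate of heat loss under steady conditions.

Radial (spherical) resistances in series:
R_cast iron shell = (1/1.465 − 1/1.4714)/(4π×50.9) = 4.642×10^-6 K/W
R_calcium silicate = (1/1.4714 − 1/1.5914)/(4π×0.0636) = 0.06412 K/W
R_outer film = 1/(h·4πr_o²) = 1/(6.43×4π×1.5914²) = 0.004887 K/W
R_total = 0.06901 K/W
Q = ΔT/R_total = 161/0.06901

Q ≈ 2330 W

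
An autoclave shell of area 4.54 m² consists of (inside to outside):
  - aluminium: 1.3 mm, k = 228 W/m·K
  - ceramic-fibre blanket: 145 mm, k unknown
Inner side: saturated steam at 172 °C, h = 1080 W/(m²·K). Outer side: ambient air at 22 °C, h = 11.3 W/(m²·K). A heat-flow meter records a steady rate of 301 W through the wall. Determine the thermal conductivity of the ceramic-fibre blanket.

k ≈ 0.0667 W/(m·K)

Series thermal resistances:
R_inner film = 1/(h_i·A) = 1/(1080×4.54) = 2.039×10^-4 K/W
R_aluminium = L/(kA) = 0.0013/(228×4.54) = 1.256×10^-6 K/W
R_outer film = 1/(h_o·A) = 1/(11.3×4.54) = 0.01949 K/W
Sum of known resistances R_other = 0.0197 K/W
Total R = ΔT/Q = 150/301 = 0.4983 K/W
R_ceramic-fibre blanket = R_total − R_other = 0.4786 K/W
k = L/(R·A) = 0.145/(0.4786×4.54)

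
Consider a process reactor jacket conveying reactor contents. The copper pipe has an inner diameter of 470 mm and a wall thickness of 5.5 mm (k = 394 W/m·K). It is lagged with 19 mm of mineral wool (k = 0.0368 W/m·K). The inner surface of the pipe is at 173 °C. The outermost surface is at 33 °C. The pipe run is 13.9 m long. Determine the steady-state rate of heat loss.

Q ≈ 5920 W

Treating each annulus and film as a series resistance:
R_copper pipe wall = ln(240.5/235)/(2π×394×13.9) = 6.723×10^-7 K/W
R_mineral wool = ln(259.5/240.5)/(2π×0.0368×13.9) = 0.02366 K/W
R_total = 0.02366 K/W
Q = ΔT/R_total = 140/0.02366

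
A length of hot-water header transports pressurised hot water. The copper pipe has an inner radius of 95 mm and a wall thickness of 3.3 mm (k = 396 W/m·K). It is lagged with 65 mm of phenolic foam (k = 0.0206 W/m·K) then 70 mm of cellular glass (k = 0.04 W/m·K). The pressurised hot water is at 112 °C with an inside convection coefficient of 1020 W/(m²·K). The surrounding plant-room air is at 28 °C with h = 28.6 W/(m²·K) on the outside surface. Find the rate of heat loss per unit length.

q′ ≈ 15.7 W/m

Radial resistances (cylindrical: R_cond = ln(r_o/r_i)/(2πkL), R_conv = 1/(h·2πrL)):
R_inner film = 1/(h_i·2πr₁L) = 1/(1020×2π×0.095×1) = 0.001642 K/W
R_copper pipe wall = ln(98.3/95)/(2π×396×1) = 1.372×10^-5 K/W
R_phenolic foam = ln(163.3/98.3)/(2π×0.0206×1) = 3.921 K/W
R_cellular glass = ln(233.3/163.3)/(2π×0.04×1) = 1.419 K/W
R_outer film = 1/(h_o·2πr_oL) = 1/(28.6×2π×0.2333×1) = 0.02385 K/W
R_total = 5.366 K/W
Q = ΔT/R_total = 84/5.366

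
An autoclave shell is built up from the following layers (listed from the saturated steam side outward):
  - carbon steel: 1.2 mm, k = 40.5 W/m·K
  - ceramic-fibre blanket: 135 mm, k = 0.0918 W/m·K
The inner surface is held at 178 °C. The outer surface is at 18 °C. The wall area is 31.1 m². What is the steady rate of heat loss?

Treating each layer as a thermal resistance in series:
R_carbon steel = L/(kA) = 0.0012/(40.5×31.1) = 9.527×10^-7 K/W
R_ceramic-fibre blanket = L/(kA) = 0.135/(0.0918×31.1) = 0.04729 K/W
R_total = 0.04729 K/W
Q = ΔT / R_total = 160 / 0.04729

Q ≈ 3380 W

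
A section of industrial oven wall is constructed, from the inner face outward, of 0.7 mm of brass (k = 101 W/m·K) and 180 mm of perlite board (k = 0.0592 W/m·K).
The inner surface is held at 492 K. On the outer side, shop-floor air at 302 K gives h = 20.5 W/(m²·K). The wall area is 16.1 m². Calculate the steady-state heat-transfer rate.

Thermal resistances in series:
R_brass = L/(kA) = 0.0007/(101×16.1) = 4.305×10^-7 K/W
R_perlite board = L/(kA) = 0.18/(0.0592×16.1) = 0.1889 K/W
R_outer film = 1/(h_o·A) = 1/(20.5×16.1) = 0.00303 K/W
R_total = 0.1919 K/W
Q = ΔT / R_total = 190 / 0.1919

Q ≈ 990 W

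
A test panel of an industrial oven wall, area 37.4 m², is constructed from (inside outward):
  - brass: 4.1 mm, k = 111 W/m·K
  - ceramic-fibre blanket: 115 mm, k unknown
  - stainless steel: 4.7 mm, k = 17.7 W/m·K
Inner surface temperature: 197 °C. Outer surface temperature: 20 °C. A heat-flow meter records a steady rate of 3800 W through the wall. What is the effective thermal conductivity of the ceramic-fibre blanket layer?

k ≈ 0.066 W/(m·K)

Model the wall as resistances in series:
R_brass = L/(kA) = 0.0041/(111×37.4) = 9.876×10^-7 K/W
R_stainless steel = L/(kA) = 0.0047/(17.7×37.4) = 7.1×10^-6 K/W
Sum of known resistances R_other = 8.088×10^-6 K/W
Total R = ΔT/Q = 177/3800 = 0.04658 K/W
R_ceramic-fibre blanket = R_total − R_other = 0.04657 K/W
k = L/(R·A) = 0.115/(0.04657×37.4)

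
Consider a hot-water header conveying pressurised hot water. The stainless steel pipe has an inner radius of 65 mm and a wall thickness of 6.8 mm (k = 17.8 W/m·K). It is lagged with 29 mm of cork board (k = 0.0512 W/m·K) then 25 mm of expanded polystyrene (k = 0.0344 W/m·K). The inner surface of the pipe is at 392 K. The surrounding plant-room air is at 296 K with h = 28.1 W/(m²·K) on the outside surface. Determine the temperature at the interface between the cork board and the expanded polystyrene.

T ≈ 344 K

Radial resistances (cylindrical: R_cond = ln(r_o/r_i)/(2πkL), R_conv = 1/(h·2πrL)):
R_stainless steel pipe wall = ln(71.8/65)/(2π×17.8×1) = 8.896×10^-4 K/W
R_cork board = ln(100.8/71.8)/(2π×0.0512×1) = 1.055 K/W
R_expanded polystyrene = ln(125.8/100.8)/(2π×0.0344×1) = 1.025 K/W
R_outer film = 1/(h_o·2πr_oL) = 1/(28.1×2π×0.1258×1) = 0.04502 K/W
R_total = 2.126 K/W
Q = ΔT/R_total = 96/2.126
Q = 45.2 W/m
T_interface = T_inner − Q·ΣR(inner→interface) = 392 − 45.2×1.055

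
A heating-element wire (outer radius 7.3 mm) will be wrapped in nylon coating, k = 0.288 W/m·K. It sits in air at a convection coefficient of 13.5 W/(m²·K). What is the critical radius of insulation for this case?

For a cylinder r_cr = k/h = 0.288/13.5
r_cr = 21.3 mm; since the bare radius (7.3 mm) is below r_cr, adding a thin layer of insulation will *increase* heat loss.

r_cr ≈ 21.3 mm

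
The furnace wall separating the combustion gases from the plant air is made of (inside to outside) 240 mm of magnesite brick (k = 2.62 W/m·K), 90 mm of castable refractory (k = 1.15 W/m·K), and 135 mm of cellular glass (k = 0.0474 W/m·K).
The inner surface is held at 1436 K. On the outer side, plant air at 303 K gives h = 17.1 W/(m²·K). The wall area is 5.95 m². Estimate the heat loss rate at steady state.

Q ≈ 2190 W

Using the resistance-network approach (series):
R_magnesite brick = L/(kA) = 0.24/(2.62×5.95) = 0.0154 K/W
R_castable refractory = L/(kA) = 0.09/(1.15×5.95) = 0.01315 K/W
R_cellular glass = L/(kA) = 0.135/(0.0474×5.95) = 0.4787 K/W
R_outer film = 1/(h_o·A) = 1/(17.1×5.95) = 0.009828 K/W
R_total = 0.517 K/W
Q = ΔT / R_total = 1133 / 0.517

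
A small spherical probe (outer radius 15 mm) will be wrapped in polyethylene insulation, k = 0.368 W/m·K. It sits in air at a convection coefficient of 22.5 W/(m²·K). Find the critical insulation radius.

r_cr ≈ 32.7 mm

For a sphere r_cr = 2k/h = 2×0.368/22.5
r_cr = 32.7 mm; since the bare radius (15 mm) is below r_cr, adding a thin layer of insulation will *increase* heat loss.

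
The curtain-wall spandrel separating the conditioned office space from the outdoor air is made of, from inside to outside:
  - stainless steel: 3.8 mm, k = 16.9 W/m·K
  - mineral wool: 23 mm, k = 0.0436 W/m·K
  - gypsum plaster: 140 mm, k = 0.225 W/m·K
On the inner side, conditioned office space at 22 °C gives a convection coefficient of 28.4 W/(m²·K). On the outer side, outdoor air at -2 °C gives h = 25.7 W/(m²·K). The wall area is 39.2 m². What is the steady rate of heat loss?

Q ≈ 769 W

Thermal resistances in series:
R_inner film = 1/(h_i·A) = 1/(28.4×39.2) = 8.982×10^-4 K/W
R_stainless steel = L/(kA) = 0.0038/(16.9×39.2) = 5.736×10^-6 K/W
R_mineral wool = L/(kA) = 0.023/(0.0436×39.2) = 0.01346 K/W
R_gypsum plaster = L/(kA) = 0.14/(0.225×39.2) = 0.01587 K/W
R_outer film = 1/(h_o·A) = 1/(25.7×39.2) = 9.926×10^-4 K/W
R_total = 0.03123 K/W
Q = ΔT / R_total = 24 / 0.03123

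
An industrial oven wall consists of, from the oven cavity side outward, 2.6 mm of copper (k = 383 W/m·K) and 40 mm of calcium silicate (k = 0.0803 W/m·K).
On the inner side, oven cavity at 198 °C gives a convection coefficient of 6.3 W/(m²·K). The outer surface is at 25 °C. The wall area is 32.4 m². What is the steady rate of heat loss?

Model the wall as resistances in series:
R_inner film = 1/(h_i·A) = 1/(6.3×32.4) = 0.004899 K/W
R_copper = L/(kA) = 0.0026/(383×32.4) = 2.095×10^-7 K/W
R_calcium silicate = L/(kA) = 0.04/(0.0803×32.4) = 0.01537 K/W
R_total = 0.02027 K/W
Q = ΔT / R_total = 173 / 0.02027

Q ≈ 8530 W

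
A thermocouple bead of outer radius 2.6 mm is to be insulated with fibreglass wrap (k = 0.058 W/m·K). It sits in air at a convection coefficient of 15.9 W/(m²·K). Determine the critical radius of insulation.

For a sphere r_cr = 2k/h = 2×0.058/15.9
r_cr = 7.3 mm; since the bare radius (2.6 mm) is below r_cr, adding a thin layer of insulation will *increase* heat loss.

r_cr ≈ 7.3 mm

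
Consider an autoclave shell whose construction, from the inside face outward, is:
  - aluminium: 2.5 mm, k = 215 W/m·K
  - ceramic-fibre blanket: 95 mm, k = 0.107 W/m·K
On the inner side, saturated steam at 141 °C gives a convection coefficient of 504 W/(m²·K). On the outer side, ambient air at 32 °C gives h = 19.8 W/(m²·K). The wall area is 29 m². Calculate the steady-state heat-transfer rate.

Series thermal resistances:
R_inner film = 1/(h_i·A) = 1/(504×29) = 6.842×10^-5 K/W
R_aluminium = L/(kA) = 0.0025/(215×29) = 4.01×10^-7 K/W
R_ceramic-fibre blanket = L/(kA) = 0.095/(0.107×29) = 0.03062 K/W
R_outer film = 1/(h_o·A) = 1/(19.8×29) = 0.001742 K/W
R_total = 0.03243 K/W
Q = ΔT / R_total = 109 / 0.03243

Q ≈ 3360 W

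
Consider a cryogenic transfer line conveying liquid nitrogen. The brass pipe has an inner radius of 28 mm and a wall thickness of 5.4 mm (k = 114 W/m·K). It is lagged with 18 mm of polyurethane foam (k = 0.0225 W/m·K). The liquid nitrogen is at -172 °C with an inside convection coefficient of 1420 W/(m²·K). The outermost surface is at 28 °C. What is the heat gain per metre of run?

Cylindrical conduction, so R = ln(r₂/r₁)/(2πkL) per layer, in series:
R_inner film = 1/(h_i·2πr₁L) = 1/(1420×2π×0.028×1) = 0.004003 K/W
R_brass pipe wall = ln(33.4/28)/(2π×114×1) = 2.462×10^-4 K/W
R_polyurethane foam = ln(51.4/33.4)/(2π×0.0225×1) = 3.049 K/W
R_total = 3.054 K/W
Q = ΔT/R_total = 200/3.054

q′ ≈ 65.5 W/m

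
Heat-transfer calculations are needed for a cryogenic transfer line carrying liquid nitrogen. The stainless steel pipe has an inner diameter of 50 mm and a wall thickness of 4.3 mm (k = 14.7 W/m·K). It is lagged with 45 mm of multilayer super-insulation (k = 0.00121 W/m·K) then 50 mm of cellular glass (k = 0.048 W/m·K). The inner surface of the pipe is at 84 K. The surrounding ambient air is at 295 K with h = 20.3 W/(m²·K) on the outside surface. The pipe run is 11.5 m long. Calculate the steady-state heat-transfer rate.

Q ≈ 19.5 W

Radial resistances (cylindrical: R_cond = ln(r_o/r_i)/(2πkL), R_conv = 1/(h·2πrL)):
R_stainless steel pipe wall = ln(29.3/25)/(2π×14.7×11.5) = 1.494×10^-4 K/W
R_multilayer super-insulation = ln(74.3/29.3)/(2π×0.00121×11.5) = 10.64 K/W
R_cellular glass = ln(124.3/74.3)/(2π×0.048×11.5) = 0.1484 K/W
R_outer film = 1/(h_o·2πr_oL) = 1/(20.3×2π×0.1243×11.5) = 0.005485 K/W
R_total = 10.8 K/W
Q = ΔT/R_total = 211/10.8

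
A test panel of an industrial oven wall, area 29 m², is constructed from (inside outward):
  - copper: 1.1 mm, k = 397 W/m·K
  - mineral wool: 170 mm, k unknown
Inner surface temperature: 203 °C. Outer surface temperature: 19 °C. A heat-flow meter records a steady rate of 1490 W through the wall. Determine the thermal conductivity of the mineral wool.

k ≈ 0.0475 W/(m·K)

Thermal resistances in series:
R_copper = L/(kA) = 0.0011/(397×29) = 9.554×10^-8 K/W
Sum of known resistances R_other = 9.554×10^-8 K/W
Total R = ΔT/Q = 184/1490 = 0.1235 K/W
R_mineral wool = R_total − R_other = 0.1235 K/W
k = L/(R·A) = 0.17/(0.1235×29)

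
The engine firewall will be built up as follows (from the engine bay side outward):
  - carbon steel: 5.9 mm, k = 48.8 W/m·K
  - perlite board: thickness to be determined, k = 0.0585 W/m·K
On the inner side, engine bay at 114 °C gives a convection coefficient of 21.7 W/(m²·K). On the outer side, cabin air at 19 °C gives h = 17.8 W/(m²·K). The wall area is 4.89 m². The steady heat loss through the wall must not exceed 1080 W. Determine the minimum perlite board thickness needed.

Using the resistance-network approach (series):
R_inner film = 1/(h_i·A) = 1/(21.7×4.89) = 0.009424 K/W
R_carbon steel = L/(kA) = 0.0059/(48.8×4.89) = 2.472×10^-5 K/W
R_outer film = 1/(h_o·A) = 1/(17.8×4.89) = 0.01149 K/W
Sum of the known resistances R_other = 0.02094 K/W
Required total resistance R_tot = ΔT/Q_allow = 95/1080 = 0.08796 K/W
R_perlite board = R_tot − R_other = 0.06703 K/W
L = R·k·A = 0.06703×0.0585×4.89

L ≈ 19.2 mm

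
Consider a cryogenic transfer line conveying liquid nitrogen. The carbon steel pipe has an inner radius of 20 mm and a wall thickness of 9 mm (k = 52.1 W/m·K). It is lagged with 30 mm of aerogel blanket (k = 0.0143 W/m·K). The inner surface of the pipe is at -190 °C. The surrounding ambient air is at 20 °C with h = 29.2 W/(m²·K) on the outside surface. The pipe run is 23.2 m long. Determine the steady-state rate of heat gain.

Radial resistances (cylindrical: R_cond = ln(r_o/r_i)/(2πkL), R_conv = 1/(h·2πrL)):
R_carbon steel pipe wall = ln(29/20)/(2π×52.1×23.2) = 4.892×10^-5 K/W
R_aerogel blanket = ln(59/29)/(2π×0.0143×23.2) = 0.3407 K/W
R_outer film = 1/(h_o·2πr_oL) = 1/(29.2×2π×0.059×23.2) = 0.003982 K/W
R_total = 0.3448 K/W
Q = ΔT/R_total = 210/0.3448

Q ≈ 609 W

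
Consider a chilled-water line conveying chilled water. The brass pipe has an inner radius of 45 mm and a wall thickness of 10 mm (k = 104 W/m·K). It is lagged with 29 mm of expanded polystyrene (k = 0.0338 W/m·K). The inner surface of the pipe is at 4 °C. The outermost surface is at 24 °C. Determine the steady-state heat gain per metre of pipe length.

q′ ≈ 10 W/m

For a radial system each layer contributes R = ln(r_out/r_in)/(2πkL); films add R = 1/(hA).
R_brass pipe wall = ln(55/45)/(2π×104×1) = 3.071×10^-4 K/W
R_expanded polystyrene = ln(84/55)/(2π×0.0338×1) = 1.994 K/W
R_total = 1.994 K/W
Q = ΔT/R_total = 20/1.994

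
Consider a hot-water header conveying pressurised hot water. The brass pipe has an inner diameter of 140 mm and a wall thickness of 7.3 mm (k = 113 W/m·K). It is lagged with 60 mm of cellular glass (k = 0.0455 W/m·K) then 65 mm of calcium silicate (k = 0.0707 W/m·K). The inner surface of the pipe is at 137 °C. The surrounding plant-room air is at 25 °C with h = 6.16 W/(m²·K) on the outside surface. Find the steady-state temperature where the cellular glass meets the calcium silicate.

Radial resistances (cylindrical: R_cond = ln(r_o/r_i)/(2πkL), R_conv = 1/(h·2πrL)):
R_brass pipe wall = ln(77.3/70)/(2π×113×1) = 1.397×10^-4 K/W
R_cellular glass = ln(137.3/77.3)/(2π×0.0455×1) = 2.009 K/W
R_calcium silicate = ln(202.3/137.3)/(2π×0.0707×1) = 0.8725 K/W
R_outer film = 1/(h_o·2πr_oL) = 1/(6.16×2π×0.2023×1) = 0.1277 K/W
R_total = 3.01 K/W
Q = ΔT/R_total = 112/3.01
Q = 37.2 W/m
T_interface = T_inner − Q·ΣR(inner→interface) = 137 − 37.2×2.01

T ≈ 62.2 °C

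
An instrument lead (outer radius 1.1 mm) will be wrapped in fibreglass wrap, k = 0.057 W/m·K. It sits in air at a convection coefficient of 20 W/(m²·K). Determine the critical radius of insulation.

r_cr ≈ 2.85 mm

For a cylinder r_cr = k/h = 0.057/20
r_cr = 2.85 mm; since the bare radius (1.1 mm) is below r_cr, adding a thin layer of insulation will *increase* heat loss.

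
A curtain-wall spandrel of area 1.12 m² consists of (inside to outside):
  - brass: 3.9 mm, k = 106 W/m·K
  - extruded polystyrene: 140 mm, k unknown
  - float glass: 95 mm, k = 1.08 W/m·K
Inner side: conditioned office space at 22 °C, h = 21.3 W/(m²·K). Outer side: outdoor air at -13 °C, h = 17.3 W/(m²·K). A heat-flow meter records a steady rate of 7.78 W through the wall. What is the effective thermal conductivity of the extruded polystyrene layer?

k ≈ 0.0289 W/(m·K)

Thermal resistances in series:
R_inner film = 1/(h_i·A) = 1/(21.3×1.12) = 0.04192 K/W
R_brass = L/(kA) = 0.0039/(106×1.12) = 3.285×10^-5 K/W
R_float glass = L/(kA) = 0.095/(1.08×1.12) = 0.07854 K/W
R_outer film = 1/(h_o·A) = 1/(17.3×1.12) = 0.05161 K/W
Sum of known resistances R_other = 0.1721 K/W
Total R = ΔT/Q = 35/7.78 = 4.499 K/W
R_extruded polystyrene = R_total − R_other = 4.327 K/W
k = L/(R·A) = 0.14/(4.327×1.12)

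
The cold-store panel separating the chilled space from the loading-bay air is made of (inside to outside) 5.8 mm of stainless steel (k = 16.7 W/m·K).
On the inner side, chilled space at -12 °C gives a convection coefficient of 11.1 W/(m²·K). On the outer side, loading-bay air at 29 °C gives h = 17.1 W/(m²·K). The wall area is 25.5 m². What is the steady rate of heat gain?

Q ≈ 7020 W

Treating each layer as a thermal resistance in series:
R_inner film = 1/(h_i·A) = 1/(11.1×25.5) = 0.003533 K/W
R_stainless steel = L/(kA) = 0.0058/(16.7×25.5) = 1.362×10^-5 K/W
R_outer film = 1/(h_o·A) = 1/(17.1×25.5) = 0.002293 K/W
R_total = 0.00584 K/W
Q = ΔT / R_total = 41 / 0.00584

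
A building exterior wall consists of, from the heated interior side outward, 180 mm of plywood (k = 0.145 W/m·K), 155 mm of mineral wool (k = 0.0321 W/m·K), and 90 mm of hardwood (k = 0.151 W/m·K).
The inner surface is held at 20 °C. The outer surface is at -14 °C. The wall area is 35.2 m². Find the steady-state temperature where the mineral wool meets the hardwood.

T ≈ -11 °C

Series thermal resistances:
R_plywood = L/(kA) = 0.18/(0.145×35.2) = 0.03527 K/W
R_mineral wool = L/(kA) = 0.155/(0.0321×35.2) = 0.1372 K/W
R_hardwood = L/(kA) = 0.09/(0.151×35.2) = 0.01693 K/W
R_total = 0.1894 K/W;  Q = ΔT/R_total = 34/0.1894 = 179.5 W
T_interface = T_inner − Q·ΣR(inner→interface) = 20 − 180×0.1724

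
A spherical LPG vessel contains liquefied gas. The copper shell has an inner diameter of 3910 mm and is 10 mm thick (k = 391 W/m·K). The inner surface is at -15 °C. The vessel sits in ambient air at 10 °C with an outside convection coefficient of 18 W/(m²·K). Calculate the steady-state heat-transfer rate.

Q ≈ 21800 W

For a spherical shell R = (1/r₁ − 1/r₂)/(4πk); film R = 1/(h·4πr²). In series:
R_copper shell = (1/1.955 − 1/1.965)/(4π×391) = 5.298×10^-7 K/W
R_outer film = 1/(h·4πr_o²) = 1/(18×4π×1.965²) = 0.001145 K/W
R_total = 0.001145 K/W
Q = ΔT/R_total = 25/0.001145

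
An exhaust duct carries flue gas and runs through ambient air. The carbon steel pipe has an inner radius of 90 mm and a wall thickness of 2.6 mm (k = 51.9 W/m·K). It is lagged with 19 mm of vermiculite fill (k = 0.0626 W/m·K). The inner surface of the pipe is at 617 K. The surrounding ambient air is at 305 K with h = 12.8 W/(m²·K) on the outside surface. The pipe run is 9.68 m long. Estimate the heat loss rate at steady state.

Q ≈ 5150 W

Treating each annulus and film as a series resistance:
R_carbon steel pipe wall = ln(92.6/90)/(2π×51.9×9.68) = 9.022×10^-6 K/W
R_vermiculite fill = ln(111.6/92.6)/(2π×0.0626×9.68) = 0.04902 K/W
R_outer film = 1/(h_o·2πr_oL) = 1/(12.8×2π×0.1116×9.68) = 0.01151 K/W
R_total = 0.06054 K/W
Q = ΔT/R_total = 312/0.06054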